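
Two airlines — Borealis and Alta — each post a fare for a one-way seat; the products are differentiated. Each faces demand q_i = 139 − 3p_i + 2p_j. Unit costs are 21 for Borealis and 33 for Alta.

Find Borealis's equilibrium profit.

Borealis's profit: π = (p_{Borealis} − 21)(139 − 3p_{Borealis} + 2p_{Alta}).
∂π/∂p_{Borealis} = 202 − 6p_{Borealis} + 2p_{Alta} = 0 ⇒ p_{Borealis} = 101/3 + (1/3)p_{Alta}.
Similarly p_{Alta} = 119/3 + (1/3)p_{Borealis}.
Solving the two reaction functions simultaneously: (1 − (1/3)(1/3))p_{Borealis} = 101/3 + (1/3)·(119/3), so (8/9)p_{Borealis} = 422/9 and p_{Borealis} = 52.75.
Then p_{Alta} = 119/3 + (1/3)·52.75 = 57.25.
q_{Borealis} = 139 − 3·52.75 + 2·57.25 = 95.25.
Profit = (52.75 − 21)·95.25 = 3024.1875.

3024.1875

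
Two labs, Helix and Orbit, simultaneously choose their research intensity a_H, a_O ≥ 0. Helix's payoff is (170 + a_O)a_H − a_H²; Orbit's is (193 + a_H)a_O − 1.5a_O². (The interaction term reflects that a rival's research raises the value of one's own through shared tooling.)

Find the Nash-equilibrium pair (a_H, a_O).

Expanding Helix's payoff: 170a_H + a_Oa_H − a_H².
∂π/∂a_H = 170 + a_O − 2a_H = 0, so a_H = 85 + 0.5a_O.
Likewise for Orbit: a_O = 193/3 + (1/3)a_H.
Substituting the second reaction function into the first: a_H = 85 + 0.5(193/3 + (1/3)a_H), which gives (5/6)a_H = 703/6 ⇒ a_H = 140.6.
Then a_O = 193/3 + (1/3)·140.6 = 111.2.

140.6, 111.2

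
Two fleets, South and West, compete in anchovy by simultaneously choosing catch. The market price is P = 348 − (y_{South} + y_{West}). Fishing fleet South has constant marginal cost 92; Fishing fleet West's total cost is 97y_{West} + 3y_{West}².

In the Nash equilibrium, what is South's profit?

14352.04

Fishing fleet South's profit: π = y_{South}(348 − (y_{South} + y_{West})) − 92y_{South}.
∂π/∂y_{South} = 256 − 2y_{South} − y_{West} = 0, so y_{South} = 128 − 0.5y_{West}.
For West: ∂π/∂y_{West} = 251 − 8y_{West} − y_{South} = 0 ⇒ y_{West} = 31.375 − 0.125y_{South}.
Plugging y_{West} into South's best response: y_{South} = 128 − 0.5(31.375 − 0.125y_{South}) ⇒ 0.9375y_{South} = 112.3125, so y_{South} = 119.8.
Then y_{West} = 31.375 − 0.125·119.8 = 16.4.
Price P = 348 − 136.2 = 211.8.
South's profit: (211.8 − 92)·119.8 = 14352.04.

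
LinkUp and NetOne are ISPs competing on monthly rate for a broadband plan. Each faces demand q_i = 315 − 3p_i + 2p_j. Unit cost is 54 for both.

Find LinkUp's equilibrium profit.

12772.6875

LinkUp's profit: π = (p_{LinkUp} − 54)(315 − 3p_{LinkUp} + 2p_{NetOne}).
∂π/∂p_{LinkUp} = 477 − 6p_{LinkUp} + 2p_{NetOne} = 0 ⇒ p_{LinkUp} = 79.5 + (1/3)p_{NetOne}.
The game is symmetric, so in equilibrium p_{NetOne} = p_{LinkUp}: the reaction function gives (2/3)p_{LinkUp} = 79.5, hence p_{LinkUp} = 119.25.
q_{LinkUp} = 315 − 3·119.25 + 2·119.25 = 195.75.
Profit = (119.25 − 54)·195.75 = 12772.6875.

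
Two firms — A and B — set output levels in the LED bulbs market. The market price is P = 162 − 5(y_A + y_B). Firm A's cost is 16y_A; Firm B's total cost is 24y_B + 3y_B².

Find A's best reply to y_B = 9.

Firm A's profit: π = y_A(162 − 5(y_A + y_B)) − 16y_A.
∂π/∂y_A = 146 − 10y_A − 5y_B = 0, so y_A = 14.6 − 0.5y_B.
At y_B = 9: y_A = 14.6 − 0.5·9 = 10.1.

10.1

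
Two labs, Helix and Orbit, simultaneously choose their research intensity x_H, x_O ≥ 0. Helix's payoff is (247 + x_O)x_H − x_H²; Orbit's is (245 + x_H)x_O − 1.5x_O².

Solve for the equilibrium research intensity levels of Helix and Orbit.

197.2, 147.4

Expanding Helix's payoff: 247x_H + x_Ox_H − x_H².
∂π/∂x_H = 247 + x_O − 2x_H = 0, so x_H = 123.5 + 0.5x_O.
Likewise for Orbit: x_O = 245/3 + (1/3)x_H.
Plugging x_O into Helix's best response: x_H = 123.5 + 0.5(245/3 + (1/3)x_H) ⇒ (5/6)x_H = 493/3, so x_H = 197.2.
Then x_O = 245/3 + (1/3)·197.2 = 147.4.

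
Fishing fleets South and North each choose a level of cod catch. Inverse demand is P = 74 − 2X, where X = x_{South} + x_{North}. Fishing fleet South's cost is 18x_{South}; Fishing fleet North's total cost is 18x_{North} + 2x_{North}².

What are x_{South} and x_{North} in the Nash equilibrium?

12, 4

Fishing fleet South's profit: π = x_{South}(74 − 2(x_{South} + x_{North})) − 18x_{South}.
∂π/∂x_{South} = 56 − 4x_{South} − 2x_{North} = 0, so x_{South} = 14 − 0.5x_{North}.
For North: ∂π/∂x_{North} = 56 − 8x_{North} − 2x_{South} = 0 ⇒ x_{North} = 7 − 0.25x_{South}.
Plugging x_{North} into South's best response: x_{South} = 14 − 0.5(7 − 0.25x_{South}) ⇒ 0.875x_{South} = 10.5, so x_{South} = 12.
Then x_{North} = 7 − 0.25·12 = 4.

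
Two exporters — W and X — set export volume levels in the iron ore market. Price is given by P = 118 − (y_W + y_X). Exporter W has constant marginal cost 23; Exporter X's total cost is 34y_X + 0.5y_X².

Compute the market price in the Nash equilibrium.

63.2

Exporter W's profit: π = y_W(118 − (y_W + y_X)) − 23y_W.
∂π/∂y_W = 95 − 2y_W − y_X = 0, so y_W = 47.5 − 0.5y_X.
For X: ∂π/∂y_X = 84 − 3y_X − y_W = 0 ⇒ y_X = 28 − (1/3)y_W.
Plugging y_X into W's best response: y_W = 47.5 − 0.5(28 − (1/3)y_W) ⇒ (5/6)y_W = 33.5, so y_W = 40.2.
Then y_X = 28 − (1/3)·40.2 = 14.6.
Equilibrium price: P = 118 − 54.8 = 63.2.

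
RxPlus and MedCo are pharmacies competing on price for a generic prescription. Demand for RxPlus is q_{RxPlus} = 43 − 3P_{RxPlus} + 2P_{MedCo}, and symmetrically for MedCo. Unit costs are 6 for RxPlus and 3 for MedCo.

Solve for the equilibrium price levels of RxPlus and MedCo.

RxPlus's profit: π = (P_{RxPlus} − 6)(43 − 3P_{RxPlus} + 2P_{MedCo}).
∂π/∂P_{RxPlus} = 61 − 6P_{RxPlus} + 2P_{MedCo} = 0 ⇒ P_{RxPlus} = 61/6 + (1/3)P_{MedCo}.
Similarly P_{MedCo} = 26/3 + (1/3)P_{RxPlus}.
Substituting the second reaction function into the first: P_{RxPlus} = 61/6 + (1/3)(26/3 + (1/3)P_{RxPlus}), which gives (8/9)P_{RxPlus} = 235/18 ⇒ P_{RxPlus} = 14.6875.
Then P_{MedCo} = 26/3 + (1/3)·14.6875 = 13.5625.

14.6875, 13.5625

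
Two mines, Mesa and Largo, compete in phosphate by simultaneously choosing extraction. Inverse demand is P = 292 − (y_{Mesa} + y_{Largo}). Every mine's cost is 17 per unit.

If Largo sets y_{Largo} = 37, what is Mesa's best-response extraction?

119

Mine Mesa's profit: π = y_{Mesa}(292 − (y_{Mesa} + y_{Largo})) − 17y_{Mesa}.
∂π/∂y_{Mesa} = 275 − 2y_{Mesa} − y_{Largo} = 0, so y_{Mesa} = 137.5 − 0.5y_{Largo}.
At y_{Largo} = 37: y_{Mesa} = 137.5 − 0.5·37 = 119.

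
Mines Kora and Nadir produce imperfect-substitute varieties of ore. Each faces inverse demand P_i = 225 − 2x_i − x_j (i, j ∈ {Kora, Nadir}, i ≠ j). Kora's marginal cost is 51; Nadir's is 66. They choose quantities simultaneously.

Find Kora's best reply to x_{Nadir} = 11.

Mine Kora's profit: π = x_{Kora}(225 − 2x_{Kora} − x_{Nadir}) − 51x_{Kora}.
∂π/∂x_{Kora} = 174 − 4x_{Kora} − x_{Nadir} = 0 ⇒ x_{Kora} = 43.5 − 0.25x_{Nadir}.
At x_{Nadir} = 11: x_{Kora} = 43.5 − 0.25·11 = 40.75.

40.75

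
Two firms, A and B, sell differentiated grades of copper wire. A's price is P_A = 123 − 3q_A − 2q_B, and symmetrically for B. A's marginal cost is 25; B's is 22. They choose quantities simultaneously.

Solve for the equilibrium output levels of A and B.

Firm A's profit: π = q_A(123 − 3q_A − 2q_B) − 25q_A.
∂π/∂q_A = 98 − 6q_A − 2q_B = 0 ⇒ q_A = 49/3 − (1/3)q_B.
Similarly q_B = 101/6 − (1/3)q_A.
Plugging q_B into A's best response: q_A = 49/3 − (1/3)(101/6 − (1/3)q_A) ⇒ (8/9)q_A = 193/18, so q_A = 12.0625.
Then q_B = 101/6 − (1/3)·12.0625 = 12.8125.

12.0625, 12.8125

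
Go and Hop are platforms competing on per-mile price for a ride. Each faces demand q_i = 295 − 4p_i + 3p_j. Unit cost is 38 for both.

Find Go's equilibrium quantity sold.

Go's profit: π = (p_{Go} − 38)(295 − 4p_{Go} + 3p_{Hop}).
∂π/∂p_{Go} = 447 − 8p_{Go} + 3p_{Hop} = 0 ⇒ p_{Go} = 55.875 + 0.375p_{Hop}.
Setting p_{Go} = p_{Hop} in the reaction function: p_{Go} = 55.875 + 0.375p_{Go}, so p_{Go} = 55.875 / 0.625 = 89.4.
q_{Go} = 295 − 4·89.4 + 3·89.4 = 205.6.

205.6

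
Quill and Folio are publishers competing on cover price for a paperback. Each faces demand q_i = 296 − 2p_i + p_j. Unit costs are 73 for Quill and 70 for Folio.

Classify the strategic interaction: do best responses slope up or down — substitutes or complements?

Quill's profit: π = (p_{Quill} − 73)(296 − 2p_{Quill} + p_{Folio}).
∂π/∂p_{Quill} = 442 − 4p_{Quill} + p_{Folio} = 0 ⇒ p_{Quill} = 110.5 + 0.25p_{Folio}.
The best-response slope dp_{Quill}/dp_{Folio} = 0.25 > 0: the reaction function is upward-sloping, so the choices are strategic complements.

strategic complements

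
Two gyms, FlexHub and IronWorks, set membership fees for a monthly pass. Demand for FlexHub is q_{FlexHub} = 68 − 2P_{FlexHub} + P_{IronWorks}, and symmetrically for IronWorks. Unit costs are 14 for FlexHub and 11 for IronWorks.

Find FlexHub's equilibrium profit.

FlexHub's profit: π = (P_{FlexHub} − 14)(68 − 2P_{FlexHub} + P_{IronWorks}).
∂π/∂P_{FlexHub} = 96 − 4P_{FlexHub} + P_{IronWorks} = 0 ⇒ P_{FlexHub} = 24 + 0.25P_{IronWorks}.
Similarly P_{IronWorks} = 22.5 + 0.25P_{FlexHub}.
Plugging P_{IronWorks} into FlexHub's best response: P_{FlexHub} = 24 + 0.25(22.5 + 0.25P_{FlexHub}) ⇒ 0.9375P_{FlexHub} = 29.625, so P_{FlexHub} = 31.6.
Then P_{IronWorks} = 22.5 + 0.25·31.6 = 30.4.
q_{FlexHub} = 68 − 2·31.6 + 30.4 = 35.2.
Profit = (31.6 − 14)·35.2 = 619.52.

619.52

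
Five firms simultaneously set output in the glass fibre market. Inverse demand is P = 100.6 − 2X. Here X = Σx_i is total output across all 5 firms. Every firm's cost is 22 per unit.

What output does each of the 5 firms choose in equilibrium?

6.55

A representative firm's profit is π_i = x_i(100.6 − 2X) − 22x_i, with X = x_i + Σ_{j≠i} x_j.
First-order condition: 78.6 − 4x_i − 2Σ_{j≠i} x_j = 0.
Imposing symmetry (x_j = x for all j) turns Σ_{j≠i} x_j into 4x, so 78.6 = 12x and x = 6.55.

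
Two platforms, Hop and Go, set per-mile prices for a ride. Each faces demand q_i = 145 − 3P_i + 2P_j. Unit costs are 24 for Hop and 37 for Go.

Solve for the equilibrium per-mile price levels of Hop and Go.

56.6875, 61.5625

Hop's profit: π = (P_{Hop} − 24)(145 − 3P_{Hop} + 2P_{Go}).
∂π/∂P_{Hop} = 217 − 6P_{Hop} + 2P_{Go} = 0 ⇒ P_{Hop} = 217/6 + (1/3)P_{Go}.
Similarly P_{Go} = 128/3 + (1/3)P_{Hop}.
Plugging P_{Go} into Hop's best response: P_{Hop} = 217/6 + (1/3)(128/3 + (1/3)P_{Hop}) ⇒ (8/9)P_{Hop} = 907/18, so P_{Hop} = 56.6875.
Then P_{Go} = 128/3 + (1/3)·56.6875 = 61.5625.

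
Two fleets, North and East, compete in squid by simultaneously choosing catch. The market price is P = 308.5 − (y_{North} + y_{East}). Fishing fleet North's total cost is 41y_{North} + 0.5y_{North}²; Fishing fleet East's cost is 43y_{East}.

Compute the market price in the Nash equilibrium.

148.8

Fishing fleet North's profit: π = y_{North}(308.5 − (y_{North} + y_{East})) − 41y_{North} − 0.5y_{North}².
∂π/∂y_{North} = 267.5 − 3y_{North} − y_{East} = 0, so y_{North} = 535/6 − (1/3)y_{East}.
For East: ∂π/∂y_{East} = 265.5 − 2y_{East} − y_{North} = 0 ⇒ y_{East} = 132.75 − 0.5y_{North}.
Solving the two reaction functions simultaneously: (1 − (−1/3)(−0.5))y_{North} = 535/6 − (1/3)·132.75, so (5/6)y_{North} = 539/12 and y_{North} = 53.9.
Then y_{East} = 132.75 − 0.5·53.9 = 105.8.
Equilibrium price: P = 308.5 − 159.7 = 148.8.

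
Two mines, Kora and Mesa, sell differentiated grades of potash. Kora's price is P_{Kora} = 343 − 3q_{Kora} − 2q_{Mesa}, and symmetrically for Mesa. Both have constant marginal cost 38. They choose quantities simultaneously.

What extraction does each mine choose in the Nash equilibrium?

Mine Kora's profit: π = q_{Kora}(343 − 3q_{Kora} − 2q_{Mesa}) − 38q_{Kora}.
∂π/∂q_{Kora} = 305 − 6q_{Kora} − 2q_{Mesa} = 0 ⇒ q_{Kora} = 305/6 − (1/3)q_{Mesa}.
The game is symmetric, so in equilibrium q_{Mesa} = q_{Kora}: the reaction function gives (4/3)q_{Kora} = 305/6, hence q_{Kora} = 38.125.

38.125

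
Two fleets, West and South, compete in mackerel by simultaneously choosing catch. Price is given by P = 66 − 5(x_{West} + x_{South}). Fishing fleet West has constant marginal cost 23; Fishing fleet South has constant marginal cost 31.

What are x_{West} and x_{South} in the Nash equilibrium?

Fishing fleet West's profit: π = x_{West}(66 − 5(x_{West} + x_{South})) − 23x_{West}.
∂π/∂x_{West} = 43 − 10x_{West} − 5x_{South} = 0, so x_{West} = 4.3 − 0.5x_{South}.
By the same steps for South: x_{South} = 3.5 − 0.5x_{West}.
Solving the two reaction functions simultaneously: (1 − (−0.5)(−0.5))x_{West} = 4.3 − 0.5·3.5, so 0.75x_{West} = 2.55 and x_{West} = 3.4.
Then x_{South} = 3.5 − 0.5·3.4 = 1.8.

3.4, 1.8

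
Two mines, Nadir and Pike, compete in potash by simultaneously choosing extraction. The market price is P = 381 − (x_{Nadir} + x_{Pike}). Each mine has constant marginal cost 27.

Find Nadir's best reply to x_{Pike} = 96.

Mine Nadir's profit: π = x_{Nadir}(381 − (x_{Nadir} + x_{Pike})) − 27x_{Nadir}.
∂π/∂x_{Nadir} = 354 − 2x_{Nadir} − x_{Pike} = 0, so x_{Nadir} = 177 − 0.5x_{Pike}.
At x_{Pike} = 96: x_{Nadir} = 177 − 0.5·96 = 129.

129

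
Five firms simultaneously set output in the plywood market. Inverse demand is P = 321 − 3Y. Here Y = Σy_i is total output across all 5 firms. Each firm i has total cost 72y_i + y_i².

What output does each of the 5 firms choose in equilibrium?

A representative firm's profit is π_i = y_i(321 − 3Y) − 72y_i − y_i², with Y = y_i + Σ_{j≠i} y_j.
First-order condition: 249 − 8y_i − 3Σ_{j≠i} y_j = 0.
In a symmetric equilibrium every firm chooses the same y, so Σ_{j≠i} y_j = 4y. The condition becomes 249 − 20y = 0, giving y = 249/20 = 12.45.

12.45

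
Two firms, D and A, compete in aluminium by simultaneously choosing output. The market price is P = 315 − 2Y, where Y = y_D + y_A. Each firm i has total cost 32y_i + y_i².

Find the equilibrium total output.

Firm D's profit: π = y_D(315 − 2(y_D + y_A)) − 32y_D − y_D².
∂π/∂y_D = 283 − 6y_D − 2y_A = 0, so y_D = 283/6 − (1/3)y_A.
Setting y_D = y_A in the reaction function: y_D = 283/6 − (1/3)y_D, so y_D = (283/6) / (4/3) = 35.375.
Total output: 35.375 + 35.375 = 70.75.

70.75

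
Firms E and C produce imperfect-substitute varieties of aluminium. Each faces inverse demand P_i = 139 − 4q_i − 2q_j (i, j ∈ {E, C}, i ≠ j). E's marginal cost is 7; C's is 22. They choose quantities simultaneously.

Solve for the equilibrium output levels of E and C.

Firm E's profit: π = q_E(139 − 4q_E − 2q_C) − 7q_E.
∂π/∂q_E = 132 − 8q_E − 2q_C = 0 ⇒ q_E = 16.5 − 0.25q_C.
Similarly q_C = 14.625 − 0.25q_E.
Substituting the second reaction function into the first: q_E = 16.5 − 0.25(14.625 − 0.25q_E), which gives 0.9375q_E = 411/32 ⇒ q_E = 13.7.
Then q_C = 14.625 − 0.25·13.7 = 11.2.

13.7, 11.2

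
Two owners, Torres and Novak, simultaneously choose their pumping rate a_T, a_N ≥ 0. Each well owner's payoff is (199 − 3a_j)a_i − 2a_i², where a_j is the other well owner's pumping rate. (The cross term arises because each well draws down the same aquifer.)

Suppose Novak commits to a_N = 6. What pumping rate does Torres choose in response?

45.25

Torres's payoff is (199 − 3a_N)a_T − 2a_T².
∂π/∂a_T = 199 − 3a_N − 4a_T = 0, so a_T = 49.75 − 0.75a_N.
At a_N = 6: a_T = 49.75 − 0.75·6 = 45.25.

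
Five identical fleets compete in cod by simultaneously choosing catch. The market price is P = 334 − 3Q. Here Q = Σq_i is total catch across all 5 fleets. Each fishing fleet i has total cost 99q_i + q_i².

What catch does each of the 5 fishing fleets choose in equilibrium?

A representative fishing fleet's profit is π_i = q_i(334 − 3Q) − 99q_i − q_i², with Q = q_i + Σ_{j≠i} q_j.
First-order condition: 235 − 8q_i − 3Σ_{j≠i} q_j = 0.
With identical fishing fleets, set every q_j = q: then 235 − 8q − 12q = 0, i.e. q = 235/20 = 11.75.

11.75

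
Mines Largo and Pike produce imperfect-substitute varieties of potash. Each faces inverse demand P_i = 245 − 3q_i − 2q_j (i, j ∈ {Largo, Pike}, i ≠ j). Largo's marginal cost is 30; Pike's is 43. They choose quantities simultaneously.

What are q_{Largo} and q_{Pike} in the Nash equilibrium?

27.6875, 24.4375

Mine Largo's profit: π = q_{Largo}(245 − 3q_{Largo} − 2q_{Pike}) − 30q_{Largo}.
∂π/∂q_{Largo} = 215 − 6q_{Largo} − 2q_{Pike} = 0 ⇒ q_{Largo} = 215/6 − (1/3)q_{Pike}.
Similarly q_{Pike} = 101/3 − (1/3)q_{Largo}.
Solving the two reaction functions simultaneously: (1 − (−1/3)(−1/3))q_{Largo} = 215/6 − (1/3)·(101/3), so (8/9)q_{Largo} = 443/18 and q_{Largo} = 27.6875.
Then q_{Pike} = 101/3 − (1/3)·27.6875 = 24.4375.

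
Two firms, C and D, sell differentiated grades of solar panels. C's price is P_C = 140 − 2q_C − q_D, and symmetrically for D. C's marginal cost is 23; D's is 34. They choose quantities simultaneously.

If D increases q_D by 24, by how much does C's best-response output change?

Firm C's profit: π = q_C(140 − 2q_C − q_D) − 23q_C.
∂π/∂q_C = 117 − 4q_C − q_D = 0 ⇒ q_C = 29.25 − 0.25q_D.
The reaction-function slope is −0.25, so a 24-unit rise in q_D moves q_C by −0.25 × 24 = −6. C's best response falls — the actions are strategic substitutes.

-6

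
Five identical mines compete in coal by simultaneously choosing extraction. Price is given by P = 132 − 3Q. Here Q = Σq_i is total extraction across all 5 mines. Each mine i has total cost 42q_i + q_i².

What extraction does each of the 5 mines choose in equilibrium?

4.5

A representative mine's profit is π_i = q_i(132 − 3Q) − 42q_i − q_i², with Q = q_i + Σ_{j≠i} q_j.
First-order condition: 90 − 8q_i − 3Σ_{j≠i} q_j = 0.
In a symmetric equilibrium every mine chooses the same q, so Σ_{j≠i} q_j = 4q. The condition becomes 90 − 20q = 0, giving q = 90/20 = 4.5.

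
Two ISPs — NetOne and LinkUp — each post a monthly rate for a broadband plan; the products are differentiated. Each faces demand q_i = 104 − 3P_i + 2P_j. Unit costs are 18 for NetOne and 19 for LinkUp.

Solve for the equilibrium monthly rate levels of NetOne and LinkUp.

39.6875, 40.0625

NetOne's profit: π = (P_{NetOne} − 18)(104 − 3P_{NetOne} + 2P_{LinkUp}).
∂π/∂P_{NetOne} = 158 − 6P_{NetOne} + 2P_{LinkUp} = 0 ⇒ P_{NetOne} = 79/3 + (1/3)P_{LinkUp}.
Similarly P_{LinkUp} = 161/6 + (1/3)P_{NetOne}.
Substituting the second reaction function into the first: P_{NetOne} = 79/3 + (1/3)(161/6 + (1/3)P_{NetOne}), which gives (8/9)P_{NetOne} = 635/18 ⇒ P_{NetOne} = 39.6875.
Then P_{LinkUp} = 161/6 + (1/3)·39.6875 = 40.0625.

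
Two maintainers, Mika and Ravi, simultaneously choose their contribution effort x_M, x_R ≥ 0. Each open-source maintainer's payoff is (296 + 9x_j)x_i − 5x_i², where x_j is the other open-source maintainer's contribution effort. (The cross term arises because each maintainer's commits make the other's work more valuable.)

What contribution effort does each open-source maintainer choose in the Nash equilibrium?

Mika's payoff is (296 + 9x_R)x_M − 5x_M².
∂π/∂x_M = 296 + 9x_R − 10x_M = 0, so x_M = 29.6 + 0.9x_R.
Setting x_M = x_R in the reaction function: x_M = 29.6 + 0.9x_M, so x_M = 29.6 / 0.1 = 296.

296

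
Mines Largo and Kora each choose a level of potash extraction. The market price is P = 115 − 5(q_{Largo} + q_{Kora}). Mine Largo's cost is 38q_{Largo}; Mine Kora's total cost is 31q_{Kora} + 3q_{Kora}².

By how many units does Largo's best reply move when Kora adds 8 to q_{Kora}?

-4

Mine Largo's profit: π = q_{Largo}(115 − 5(q_{Largo} + q_{Kora})) − 38q_{Largo}.
∂π/∂q_{Largo} = 77 − 10q_{Largo} − 5q_{Kora} = 0, so q_{Largo} = 7.7 − 0.5q_{Kora}.
The reaction-function slope is −0.5, so an 8-unit rise in q_{Kora} moves q_{Largo} by −0.5 × 8 = −4. Largo's best response falls — the actions are strategic substitutes.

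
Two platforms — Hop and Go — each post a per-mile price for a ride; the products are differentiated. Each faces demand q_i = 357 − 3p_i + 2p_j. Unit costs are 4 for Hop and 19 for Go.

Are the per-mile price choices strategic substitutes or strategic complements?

Hop's profit: π = (p_{Hop} − 4)(357 − 3p_{Hop} + 2p_{Go}).
∂π/∂p_{Hop} = 369 − 6p_{Hop} + 2p_{Go} = 0 ⇒ p_{Hop} = 61.5 + (1/3)p_{Go}.
The best-response slope dp_{Hop}/dp_{Go} = 1/3 > 0: the reaction function is upward-sloping, so the choices are strategic complements.

strategic complements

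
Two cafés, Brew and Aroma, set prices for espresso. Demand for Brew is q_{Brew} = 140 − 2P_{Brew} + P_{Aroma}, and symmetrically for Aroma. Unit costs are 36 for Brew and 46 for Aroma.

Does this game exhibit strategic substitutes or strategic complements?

strategic complements

Brew's profit: π = (P_{Brew} − 36)(140 − 2P_{Brew} + P_{Aroma}).
∂π/∂P_{Brew} = 212 − 4P_{Brew} + P_{Aroma} = 0 ⇒ P_{Brew} = 53 + 0.25P_{Aroma}.
The best-response slope dP_{Brew}/dP_{Aroma} = 0.25 > 0: the reaction function is upward-sloping, so the choices are strategic complements.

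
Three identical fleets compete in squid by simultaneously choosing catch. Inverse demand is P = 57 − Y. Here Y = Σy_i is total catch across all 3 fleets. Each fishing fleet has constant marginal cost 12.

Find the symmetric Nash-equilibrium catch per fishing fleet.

11.25

A representative fishing fleet's profit is π_i = y_i(57 − Y) − 12y_i, with Y = y_i + Σ_{j≠i} y_j.
First-order condition: 45 − 2y_i − Σ_{j≠i} y_j = 0.
With identical fishing fleets, set every y_j = y: then 45 − 2y − 2y = 0, i.e. y = 45/4 = 11.25.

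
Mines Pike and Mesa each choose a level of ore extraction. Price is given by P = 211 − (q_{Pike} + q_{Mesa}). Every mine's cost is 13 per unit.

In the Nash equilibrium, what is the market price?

79

Mine Pike's profit: π = q_{Pike}(211 − (q_{Pike} + q_{Mesa})) − 13q_{Pike}.
∂π/∂q_{Pike} = 198 − 2q_{Pike} − q_{Mesa} = 0, so q_{Pike} = 99 − 0.5q_{Mesa}.
The game is symmetric, so in equilibrium q_{Mesa} = q_{Pike}: the reaction function gives 1.5q_{Pike} = 99, hence q_{Pike} = 66.
Equilibrium price: P = 211 − 132 = 79.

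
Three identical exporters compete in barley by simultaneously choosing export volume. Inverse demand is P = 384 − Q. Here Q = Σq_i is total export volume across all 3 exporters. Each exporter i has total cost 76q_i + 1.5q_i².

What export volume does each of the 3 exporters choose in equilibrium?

A representative exporter's profit is π_i = q_i(384 − Q) − 76q_i − 1.5q_i², with Q = q_i + Σ_{j≠i} q_j.
First-order condition: 308 − 5q_i − Σ_{j≠i} q_j = 0.
In a symmetric equilibrium every exporter chooses the same q, so Σ_{j≠i} q_j = 2q. The condition becomes 308 − 7q = 0, giving q = 308/7 = 44.

44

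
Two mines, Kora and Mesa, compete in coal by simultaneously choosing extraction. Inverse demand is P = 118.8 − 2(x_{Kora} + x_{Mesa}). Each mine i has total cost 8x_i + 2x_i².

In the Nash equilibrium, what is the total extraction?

Mine Kora's profit: π = x_{Kora}(118.8 − 2(x_{Kora} + x_{Mesa})) − 8x_{Kora} − 2x_{Kora}².
∂π/∂x_{Kora} = 110.8 − 8x_{Kora} − 2x_{Mesa} = 0, so x_{Kora} = 13.85 − 0.25x_{Mesa}.
By symmetry x_{Mesa} = x_{Kora}; substituting into the reaction function, 1.25x_{Kora} = 13.85 and x_{Kora} = 11.08.
Total extraction: 11.08 + 11.08 = 22.16.

22.16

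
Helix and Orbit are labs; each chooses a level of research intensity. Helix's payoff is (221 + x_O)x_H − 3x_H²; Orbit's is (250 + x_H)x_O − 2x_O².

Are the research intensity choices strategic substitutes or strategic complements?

strategic complements

Expanding Helix's payoff: 221x_H + x_Ox_H − 3x_H².
∂π/∂x_H = 221 + x_O − 6x_H = 0, so x_H = 221/6 + (1/6)x_O.
The best-response slope dx_H/dx_O = 1/6 > 0: the reaction function is upward-sloping, so the choices are strategic complements.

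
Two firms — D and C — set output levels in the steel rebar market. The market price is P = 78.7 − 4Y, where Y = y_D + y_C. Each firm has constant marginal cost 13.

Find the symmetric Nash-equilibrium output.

5.475

Firm D's profit: π = y_D(78.7 − 4(y_D + y_C)) − 13y_D.
∂π/∂y_D = 65.7 − 8y_D − 4y_C = 0, so y_D = 8.2125 − 0.5y_C.
Setting y_D = y_C in the reaction function: y_D = 8.2125 − 0.5y_D, so y_D = 8.2125 / 1.5 = 5.475.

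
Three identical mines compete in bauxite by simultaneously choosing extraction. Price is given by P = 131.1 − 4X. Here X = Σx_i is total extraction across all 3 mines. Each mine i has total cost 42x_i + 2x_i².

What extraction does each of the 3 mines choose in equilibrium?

A representative mine's profit is π_i = x_i(131.1 − 4X) − 42x_i − 2x_i², with X = x_i + Σ_{j≠i} x_j.
First-order condition: 89.1 − 12x_i − 4Σ_{j≠i} x_j = 0.
With identical mines, set every x_j = x: then 89.1 − 12x − 8x = 0, i.e. x = 89.1/20 = 4.455.

4.455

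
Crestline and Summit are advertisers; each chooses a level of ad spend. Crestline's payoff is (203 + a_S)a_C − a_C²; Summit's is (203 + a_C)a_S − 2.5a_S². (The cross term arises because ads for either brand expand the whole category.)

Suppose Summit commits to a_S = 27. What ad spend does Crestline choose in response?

Expanding Crestline's payoff: 203a_C + a_Sa_C − a_C².
∂π/∂a_C = 203 + a_S − 2a_C = 0, so a_C = 101.5 + 0.5a_S.
At a_S = 27: a_C = 101.5 + 0.5·27 = 115.

115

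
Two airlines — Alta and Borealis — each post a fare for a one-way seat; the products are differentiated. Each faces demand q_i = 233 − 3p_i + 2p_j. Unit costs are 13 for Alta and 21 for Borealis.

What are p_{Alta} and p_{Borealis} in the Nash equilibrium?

69.5, 72.5

Alta's profit: π = (p_{Alta} − 13)(233 − 3p_{Alta} + 2p_{Borealis}).
∂π/∂p_{Alta} = 272 − 6p_{Alta} + 2p_{Borealis} = 0 ⇒ p_{Alta} = 136/3 + (1/3)p_{Borealis}.
Similarly p_{Borealis} = 148/3 + (1/3)p_{Alta}.
Substituting the second reaction function into the first: p_{Alta} = 136/3 + (1/3)(148/3 + (1/3)p_{Alta}), which gives (8/9)p_{Alta} = 556/9 ⇒ p_{Alta} = 69.5.
Then p_{Borealis} = 148/3 + (1/3)·69.5 = 72.5.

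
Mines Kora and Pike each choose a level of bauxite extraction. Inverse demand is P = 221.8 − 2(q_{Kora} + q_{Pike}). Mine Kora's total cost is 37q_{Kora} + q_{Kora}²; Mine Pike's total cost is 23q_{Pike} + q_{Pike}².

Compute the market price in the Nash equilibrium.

125.9

Mine Kora's profit: π = q_{Kora}(221.8 − 2(q_{Kora} + q_{Pike})) − 37q_{Kora} − q_{Kora}².
∂π/∂q_{Kora} = 184.8 − 6q_{Kora} − 2q_{Pike} = 0, so q_{Kora} = 30.8 − (1/3)q_{Pike}.
By the same steps for Pike: q_{Pike} = 497/15 − (1/3)q_{Kora}.
Solving the two reaction functions simultaneously: (1 − (−1/3)(−1/3))q_{Kora} = 30.8 − (1/3)·(497/15), so (8/9)q_{Kora} = 889/45 and q_{Kora} = 22.225.
Then q_{Pike} = 497/15 − (1/3)·22.225 = 25.725.
Equilibrium price: P = 221.8 − 2·47.95 = 125.9.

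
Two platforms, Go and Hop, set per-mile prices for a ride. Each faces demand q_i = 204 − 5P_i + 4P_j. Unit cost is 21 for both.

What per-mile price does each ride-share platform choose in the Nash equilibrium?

Go's profit: π = (P_{Go} − 21)(204 − 5P_{Go} + 4P_{Hop}).
∂π/∂P_{Go} = 309 − 10P_{Go} + 4P_{Hop} = 0 ⇒ P_{Go} = 30.9 + 0.4P_{Hop}.
The game is symmetric, so in equilibrium P_{Hop} = P_{Go}: the reaction function gives 0.6P_{Go} = 30.9, hence P_{Go} = 51.5.

51.5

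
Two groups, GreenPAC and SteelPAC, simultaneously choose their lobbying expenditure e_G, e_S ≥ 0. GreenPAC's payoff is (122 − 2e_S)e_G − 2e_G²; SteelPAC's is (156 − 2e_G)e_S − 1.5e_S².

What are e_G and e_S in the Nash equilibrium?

6.75, 47.5

Expanding GreenPAC's payoff: 122e_G − 2e_Se_G − 2e_G².
∂π/∂e_G = 122 − 2e_S − 4e_G = 0, so e_G = 30.5 − 0.5e_S.
Likewise for SteelPAC: e_S = 52 − (2/3)e_G.
Solving the two reaction functions simultaneously: (1 − (−0.5)(−2/3))e_G = 30.5 − 0.5·52, so (2/3)e_G = 4.5 and e_G = 6.75.
Then e_S = 52 − (2/3)·6.75 = 47.5.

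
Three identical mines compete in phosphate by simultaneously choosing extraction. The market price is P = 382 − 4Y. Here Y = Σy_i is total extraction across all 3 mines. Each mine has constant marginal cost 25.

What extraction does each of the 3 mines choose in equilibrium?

22.3125

A representative mine's profit is π_i = y_i(382 − 4Y) − 25y_i, with Y = y_i + Σ_{j≠i} y_j.
First-order condition: 357 − 8y_i − 4Σ_{j≠i} y_j = 0.
With identical mines, set every y_j = y: then 357 − 8y − 8y = 0, i.e. y = 357/16 = 22.3125.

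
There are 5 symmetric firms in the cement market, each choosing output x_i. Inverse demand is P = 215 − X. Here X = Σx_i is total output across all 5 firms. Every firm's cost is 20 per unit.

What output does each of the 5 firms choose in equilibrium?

A representative firm's profit is π_i = x_i(215 − X) − 20x_i, with X = x_i + Σ_{j≠i} x_j.
First-order condition: 195 − 2x_i − Σ_{j≠i} x_j = 0.
In a symmetric equilibrium every firm chooses the same x, so Σ_{j≠i} x_j = 4x. The condition becomes 195 − 6x = 0, giving x = 195/6 = 32.5.

32.5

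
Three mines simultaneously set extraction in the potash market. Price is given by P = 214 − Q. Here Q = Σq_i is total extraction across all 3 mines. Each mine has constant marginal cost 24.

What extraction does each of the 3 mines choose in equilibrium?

A representative mine's profit is π_i = q_i(214 − Q) − 24q_i, with Q = q_i + Σ_{j≠i} q_j.
First-order condition: 190 − 2q_i − Σ_{j≠i} q_j = 0.
With identical mines, set every q_j = q: then 190 − 2q − 2q = 0, i.e. q = 190/4 = 47.5.

47.5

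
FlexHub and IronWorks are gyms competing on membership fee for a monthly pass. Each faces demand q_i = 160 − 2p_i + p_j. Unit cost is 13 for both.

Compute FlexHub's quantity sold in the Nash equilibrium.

98

FlexHub's profit: π = (p_{FlexHub} − 13)(160 − 2p_{FlexHub} + p_{IronWorks}).
∂π/∂p_{FlexHub} = 186 − 4p_{FlexHub} + p_{IronWorks} = 0 ⇒ p_{FlexHub} = 46.5 + 0.25p_{IronWorks}.
Setting p_{FlexHub} = p_{IronWorks} in the reaction function: p_{FlexHub} = 46.5 + 0.25p_{FlexHub}, so p_{FlexHub} = 46.5 / 0.75 = 62.
q_{FlexHub} = 160 − 2·62 + 62 = 98.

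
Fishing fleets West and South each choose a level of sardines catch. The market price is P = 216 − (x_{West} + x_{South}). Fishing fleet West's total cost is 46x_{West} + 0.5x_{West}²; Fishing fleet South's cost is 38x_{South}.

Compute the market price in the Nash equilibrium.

110.8

Fishing fleet West's profit: π = x_{West}(216 − (x_{West} + x_{South})) − 46x_{West} − 0.5x_{West}².
∂π/∂x_{West} = 170 − 3x_{West} − x_{South} = 0, so x_{West} = 170/3 − (1/3)x_{South}.
For South: ∂π/∂x_{South} = 178 − 2x_{South} − x_{West} = 0 ⇒ x_{South} = 89 − 0.5x_{West}.
Substituting the second reaction function into the first: x_{West} = 170/3 − (1/3)(89 − 0.5x_{West}), which gives (5/6)x_{West} = 27 ⇒ x_{West} = 32.4.
Then x_{South} = 89 − 0.5·32.4 = 72.8.
Equilibrium price: P = 216 − 105.2 = 110.8.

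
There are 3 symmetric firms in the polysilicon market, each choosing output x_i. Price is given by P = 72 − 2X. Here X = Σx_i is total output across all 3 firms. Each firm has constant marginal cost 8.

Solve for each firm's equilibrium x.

A representative firm's profit is π_i = x_i(72 − 2X) − 8x_i, with X = x_i + Σ_{j≠i} x_j.
First-order condition: 64 − 4x_i − 2Σ_{j≠i} x_j = 0.
Imposing symmetry (x_j = x for all j) turns Σ_{j≠i} x_j into 2x, so 64 = 8x and x = 8.

8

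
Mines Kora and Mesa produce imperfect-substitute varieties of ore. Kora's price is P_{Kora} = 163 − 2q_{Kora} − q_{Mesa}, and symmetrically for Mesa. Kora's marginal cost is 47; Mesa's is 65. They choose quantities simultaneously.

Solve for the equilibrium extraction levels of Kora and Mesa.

24.4, 18.4

Mine Kora's profit: π = q_{Kora}(163 − 2q_{Kora} − q_{Mesa}) − 47q_{Kora}.
∂π/∂q_{Kora} = 116 − 4q_{Kora} − q_{Mesa} = 0 ⇒ q_{Kora} = 29 − 0.25q_{Mesa}.
Similarly q_{Mesa} = 24.5 − 0.25q_{Kora}.
Solving the two reaction functions simultaneously: (1 − (−0.25)(−0.25))q_{Kora} = 29 − 0.25·24.5, so 0.9375q_{Kora} = 22.875 and q_{Kora} = 24.4.
Then q_{Mesa} = 24.5 − 0.25·24.4 = 18.4.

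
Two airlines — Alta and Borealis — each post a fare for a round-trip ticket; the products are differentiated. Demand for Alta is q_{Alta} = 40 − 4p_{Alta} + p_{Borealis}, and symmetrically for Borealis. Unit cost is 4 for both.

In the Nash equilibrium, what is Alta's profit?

Alta's profit: π = (p_{Alta} − 4)(40 − 4p_{Alta} + p_{Borealis}).
∂π/∂p_{Alta} = 56 − 8p_{Alta} + p_{Borealis} = 0 ⇒ p_{Alta} = 7 + 0.125p_{Borealis}.
The game is symmetric, so in equilibrium p_{Borealis} = p_{Alta}: the reaction function gives 0.875p_{Alta} = 7, hence p_{Alta} = 8.
q_{Alta} = 40 − 4·8 + 8 = 16.
Profit = (8 − 4)·16 = 64.

64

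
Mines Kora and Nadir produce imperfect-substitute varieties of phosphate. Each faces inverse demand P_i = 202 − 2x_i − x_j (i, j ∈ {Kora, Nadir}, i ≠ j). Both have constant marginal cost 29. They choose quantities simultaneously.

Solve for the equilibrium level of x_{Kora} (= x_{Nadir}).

Mine Kora's profit: π = x_{Kora}(202 − 2x_{Kora} − x_{Nadir}) − 29x_{Kora}.
∂π/∂x_{Kora} = 173 − 4x_{Kora} − x_{Nadir} = 0 ⇒ x_{Kora} = 43.25 − 0.25x_{Nadir}.
Setting x_{Kora} = x_{Nadir} in the reaction function: x_{Kora} = 43.25 − 0.25x_{Kora}, so x_{Kora} = 43.25 / 1.25 = 34.6.

34.6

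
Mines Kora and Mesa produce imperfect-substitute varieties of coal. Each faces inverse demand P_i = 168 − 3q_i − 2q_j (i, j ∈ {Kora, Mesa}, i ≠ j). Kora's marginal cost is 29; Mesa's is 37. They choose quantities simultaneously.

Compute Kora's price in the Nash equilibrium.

82.625

Mine Kora's profit: π = q_{Kora}(168 − 3q_{Kora} − 2q_{Mesa}) − 29q_{Kora}.
∂π/∂q_{Kora} = 139 − 6q_{Kora} − 2q_{Mesa} = 0 ⇒ q_{Kora} = 139/6 − (1/3)q_{Mesa}.
Similarly q_{Mesa} = 131/6 − (1/3)q_{Kora}.
Solving the two reaction functions simultaneously: (1 − (−1/3)(−1/3))q_{Kora} = 139/6 − (1/3)·(131/6), so (8/9)q_{Kora} = 143/9 and q_{Kora} = 17.875.
Then q_{Mesa} = 131/6 − (1/3)·17.875 = 15.875.
P_{Kora} = 168 − 3·17.875 − 2·15.875 = 82.625.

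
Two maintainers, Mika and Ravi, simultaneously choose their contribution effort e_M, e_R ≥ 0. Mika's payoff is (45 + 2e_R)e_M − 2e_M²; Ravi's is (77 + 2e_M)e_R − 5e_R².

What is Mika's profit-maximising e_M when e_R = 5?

Expanding Mika's payoff: 45e_M + 2e_Re_M − 2e_M².
∂π/∂e_M = 45 + 2e_R − 4e_M = 0, so e_M = 11.25 + 0.5e_R.
At e_R = 5: e_M = 11.25 + 0.5·5 = 13.75.

13.75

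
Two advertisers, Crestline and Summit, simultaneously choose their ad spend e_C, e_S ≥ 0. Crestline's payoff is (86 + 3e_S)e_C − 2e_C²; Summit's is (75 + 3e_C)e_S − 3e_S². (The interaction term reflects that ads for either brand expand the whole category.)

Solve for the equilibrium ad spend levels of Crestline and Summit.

49.4, 37.2

Expanding Crestline's payoff: 86e_C + 3e_Se_C − 2e_C².
∂π/∂e_C = 86 + 3e_S − 4e_C = 0, so e_C = 21.5 + 0.75e_S.
Likewise for Summit: e_S = 12.5 + 0.5e_C.
Substituting the second reaction function into the first: e_C = 21.5 + 0.75(12.5 + 0.5e_C), which gives 0.625e_C = 30.875 ⇒ e_C = 49.4.
Then e_S = 12.5 + 0.5·49.4 = 37.2.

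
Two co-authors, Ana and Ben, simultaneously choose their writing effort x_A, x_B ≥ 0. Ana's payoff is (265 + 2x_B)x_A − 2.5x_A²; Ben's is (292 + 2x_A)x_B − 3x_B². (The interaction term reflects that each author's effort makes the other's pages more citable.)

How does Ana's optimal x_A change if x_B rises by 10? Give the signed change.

4

Expanding Ana's payoff: 265x_A + 2x_Bx_A − 2.5x_A².
∂π/∂x_A = 265 + 2x_B − 5x_A = 0, so x_A = 53 + 0.4x_B.
The reaction-function slope is 0.4, so a 10-unit rise in x_B moves x_A by 0.4 × 10 = 4. Ana's best response rises — the actions are strategic complements.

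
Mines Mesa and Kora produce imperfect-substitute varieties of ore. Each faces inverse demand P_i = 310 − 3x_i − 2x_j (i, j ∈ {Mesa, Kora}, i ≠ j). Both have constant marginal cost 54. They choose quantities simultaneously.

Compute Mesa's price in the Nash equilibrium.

Mine Mesa's profit: π = x_{Mesa}(310 − 3x_{Mesa} − 2x_{Kora}) − 54x_{Mesa}.
∂π/∂x_{Mesa} = 256 − 6x_{Mesa} − 2x_{Kora} = 0 ⇒ x_{Mesa} = 128/3 − (1/3)x_{Kora}.
Setting x_{Mesa} = x_{Kora} in the reaction function: x_{Mesa} = 128/3 − (1/3)x_{Mesa}, so x_{Mesa} = (128/3) / (4/3) = 32.
P_{Mesa} = 310 − 3·32 − 2·32 = 150.

150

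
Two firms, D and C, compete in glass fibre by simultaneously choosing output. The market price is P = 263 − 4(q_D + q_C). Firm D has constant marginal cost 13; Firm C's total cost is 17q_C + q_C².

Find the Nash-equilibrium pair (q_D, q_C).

23.6875, 15.125

Firm D's profit: π = q_D(263 − 4(q_D + q_C)) − 13q_D.
∂π/∂q_D = 250 − 8q_D − 4q_C = 0, so q_D = 31.25 − 0.5q_C.
For C: ∂π/∂q_C = 246 − 10q_C − 4q_D = 0 ⇒ q_C = 24.6 − 0.4q_D.
Solving the two reaction functions simultaneously: (1 − (−0.5)(−0.4))q_D = 31.25 − 0.5·24.6, so 0.8q_D = 18.95 and q_D = 23.6875.
Then q_C = 24.6 − 0.4·23.6875 = 15.125.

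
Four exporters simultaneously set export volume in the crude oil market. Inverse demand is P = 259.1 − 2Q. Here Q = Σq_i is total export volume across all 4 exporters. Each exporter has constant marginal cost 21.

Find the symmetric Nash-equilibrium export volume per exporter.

23.81

A representative exporter's profit is π_i = q_i(259.1 − 2Q) − 21q_i, with Q = q_i + Σ_{j≠i} q_j.
First-order condition: 238.1 − 4q_i − 2Σ_{j≠i} q_j = 0.
In a symmetric equilibrium every exporter chooses the same q, so Σ_{j≠i} q_j = 3q. The condition becomes 238.1 − 10q = 0, giving q = 238.1/10 = 23.81.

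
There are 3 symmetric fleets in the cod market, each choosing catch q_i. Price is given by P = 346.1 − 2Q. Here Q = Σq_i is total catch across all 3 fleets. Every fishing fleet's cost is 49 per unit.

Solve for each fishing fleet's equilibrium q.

37.1375

A representative fishing fleet's profit is π_i = q_i(346.1 − 2Q) − 49q_i, with Q = q_i + Σ_{j≠i} q_j.
First-order condition: 297.1 − 4q_i − 2Σ_{j≠i} q_j = 0.
Imposing symmetry (q_j = q for all j) turns Σ_{j≠i} q_j into 2q, so 297.1 = 8q and q = 37.1375.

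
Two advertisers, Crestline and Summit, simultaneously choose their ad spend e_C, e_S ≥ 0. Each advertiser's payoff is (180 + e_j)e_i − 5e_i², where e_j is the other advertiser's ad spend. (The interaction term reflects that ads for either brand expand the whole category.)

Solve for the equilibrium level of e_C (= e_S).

Crestline's payoff is (180 + e_S)e_C − 5e_C².
∂π/∂e_C = 180 + e_S − 10e_C = 0, so e_C = 18 + 0.1e_S.
The game is symmetric, so in equilibrium e_S = e_C: the reaction function gives 0.9e_C = 18, hence e_C = 20.

20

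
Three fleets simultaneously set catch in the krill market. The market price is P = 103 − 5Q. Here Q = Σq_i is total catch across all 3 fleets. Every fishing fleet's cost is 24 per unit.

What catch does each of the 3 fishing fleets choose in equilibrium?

A representative fishing fleet's profit is π_i = q_i(103 − 5Q) − 24q_i, with Q = q_i + Σ_{j≠i} q_j.
First-order condition: 79 − 10q_i − 5Σ_{j≠i} q_j = 0.
With identical fishing fleets, set every q_j = q: then 79 − 10q − 10q = 0, i.e. q = 79/20 = 3.95.

3.95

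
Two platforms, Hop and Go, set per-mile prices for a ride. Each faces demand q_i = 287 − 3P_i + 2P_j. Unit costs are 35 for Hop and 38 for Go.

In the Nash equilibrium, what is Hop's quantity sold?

190.6875

Hop's profit: π = (P_{Hop} − 35)(287 − 3P_{Hop} + 2P_{Go}).
∂π/∂P_{Hop} = 392 − 6P_{Hop} + 2P_{Go} = 0 ⇒ P_{Hop} = 196/3 + (1/3)P_{Go}.
Similarly P_{Go} = 401/6 + (1/3)P_{Hop}.
Solving the two reaction functions simultaneously: (1 − (1/3)(1/3))P_{Hop} = 196/3 + (1/3)·(401/6), so (8/9)P_{Hop} = 1577/18 and P_{Hop} = 98.5625.
Then P_{Go} = 401/6 + (1/3)·98.5625 = 99.6875.
q_{Hop} = 287 − 3·98.5625 + 2·99.6875 = 190.6875.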